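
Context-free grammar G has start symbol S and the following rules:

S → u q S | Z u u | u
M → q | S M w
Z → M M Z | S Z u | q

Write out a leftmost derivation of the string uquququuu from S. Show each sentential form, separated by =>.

S=>uqS=>uqZuu=>uqSZuuu=>uquqSZuuu=>uququZuuu=>uquququuu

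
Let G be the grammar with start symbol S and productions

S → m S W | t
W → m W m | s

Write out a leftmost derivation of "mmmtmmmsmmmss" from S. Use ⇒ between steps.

S⇒mSW⇒mmSWW⇒mmmSWWW⇒mmmtWWW⇒mmmtmWmWW⇒mmmtmmWmmWW⇒mmmtmmmWmmmWW⇒mmmtmmmsmmmWW⇒mmmtmmmsmmmsW⇒mmmtmmmsmmmss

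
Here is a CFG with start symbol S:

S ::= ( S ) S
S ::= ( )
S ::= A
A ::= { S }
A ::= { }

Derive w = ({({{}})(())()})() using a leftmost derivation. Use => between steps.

S => (S)S => (A)S => ({S})S => ({(S)S})S => ({(A)S})S => ({({S})S})S => ({({A})S})S => ({({{}})S})S => ({({{}})(S)S})S => ({({{}})(())S})S => ({({{}})(())()})S => ({({{}})(())()})()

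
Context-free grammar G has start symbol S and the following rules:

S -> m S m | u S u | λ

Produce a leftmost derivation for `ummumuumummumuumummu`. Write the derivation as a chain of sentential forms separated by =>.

S => uSu => umSmu => ummSmmu => ummuSummu => ummumSmummu => ummumuSumummu => ummumuuSuumummu => ummumuumSmuumummu => ummumuumuSumuumummu => ummumuumumSmumuumummu => ummumuumummumuumummu

S => uSu   [S -> u S u]
uSu => umSmu   [S -> m S m]
umSmu => ummSmmu   [S -> m S m]
ummSmmu => ummuSummu   [S -> u S u]
ummuSummu => ummumSmummu   [S -> m S m]
ummumSmummu => ummumuSumummu   [S -> u S u]
ummumuSumummu => ummumuuSuumummu   [S -> u S u]
ummumuuSuumummu => ummumuumSmuumummu   [S -> m S m]
ummumuumSmuumummu => ummumuumuSumuumummu   [S -> u S u]
ummumuumuSumuumummu => ummumuumumSmumuumummu   [S -> m S m]
ummumuumumSmumuumummu => ummumuumummumuumummu   [S -> λ]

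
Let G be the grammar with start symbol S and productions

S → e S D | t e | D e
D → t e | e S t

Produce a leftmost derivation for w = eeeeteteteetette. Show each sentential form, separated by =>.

S => eSD   [S → e S D]
eSD => eeSDD   [S → e S D]
eeSDD => eeDeDD   [S → D e]
eeDeDD => eeeSteDD   [D → e S t]
eeeSteDD => eeeDeteDD   [S → D e]
eeeDeteDD => eeeeSteteDD   [D → e S t]
eeeeSteteDD => eeeeteteteDD   [S → t e]
eeeeteteteDD => eeeeteteteeStD   [D → e S t]
eeeeteteteeStD => eeeeteteteetetD   [S → t e]
eeeeteteteetetD => eeeeteteteetette   [D → t e]

S => eSD => eeSDD => eeDeDD => eeeSteDD => eeeDeteDD => eeeeSteteDD => eeeeteteteDD => eeeeteteteeStD => eeeeteteteetetD => eeeeteteteetette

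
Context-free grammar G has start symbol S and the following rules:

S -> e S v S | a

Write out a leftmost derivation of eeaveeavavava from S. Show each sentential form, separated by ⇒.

S ⇒ eSvS ⇒ eeSvSvS ⇒ eeavSvS ⇒ eeaveSvSvS ⇒ eeaveeSvSvSvS ⇒ eeaveeavSvSvS ⇒ eeaveeavavSvS ⇒ eeaveeavavavS ⇒ eeaveeavavava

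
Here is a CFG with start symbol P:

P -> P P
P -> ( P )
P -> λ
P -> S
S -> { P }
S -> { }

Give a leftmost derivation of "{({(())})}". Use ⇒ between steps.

P ⇒ PP   [P -> P P]
PP ⇒ SP   [P -> S]
SP ⇒ {P}P   [S -> { P }]
{P}P ⇒ {(P)}P   [P -> ( P )]
{(P)}P ⇒ {(S)}P   [P -> S]
{(S)}P ⇒ {({P})}P   [S -> { P }]
{({P})}P ⇒ {({PP})}P   [P -> P P]
{({PP})}P ⇒ {({(P)P})}P   [P -> ( P )]
{({(P)P})}P ⇒ {({((P))P})}P   [P -> ( P )]
{({((P))P})}P ⇒ {({(())P})}P   [P -> λ]
{({(())P})}P ⇒ {({(())})}P   [P -> λ]
{({(())})}P ⇒ {({(())})}   [P -> λ]

P ⇒ PP ⇒ SP ⇒ {P}P ⇒ {(P)}P ⇒ {(S)}P ⇒ {({P})}P ⇒ {({PP})}P ⇒ {({(P)P})}P ⇒ {({((P))P})}P ⇒ {({(())P})}P ⇒ {({(())})}P ⇒ {({(())})}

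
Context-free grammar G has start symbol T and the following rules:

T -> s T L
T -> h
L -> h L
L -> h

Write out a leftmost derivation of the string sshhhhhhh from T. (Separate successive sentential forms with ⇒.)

T ⇒ sTL ⇒ ssTLL ⇒ sshLL ⇒ sshhLL ⇒ sshhhLL ⇒ sshhhhLL ⇒ sshhhhhL ⇒ sshhhhhhL ⇒ sshhhhhhh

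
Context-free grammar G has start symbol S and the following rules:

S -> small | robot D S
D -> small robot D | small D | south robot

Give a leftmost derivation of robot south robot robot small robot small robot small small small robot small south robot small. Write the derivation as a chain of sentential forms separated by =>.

S => robot D S => robot south robot S => robot south robot robot D S => robot south robot robot small robot D S => robot south robot robot small robot small robot D S => robot south robot robot small robot small robot small D S => robot south robot robot small robot small robot small small D S => robot south robot robot small robot small robot small small small robot D S => robot south robot robot small robot small robot small small small robot small D S => robot south robot robot small robot small robot small small small robot small south robot S => robot south robot robot small robot small robot small small small robot small south robot small

S => robot D S   [S -> robot D S]
robot D S => robot south robot S   [D -> south robot]
robot south robot S => robot south robot robot D S   [S -> robot D S]
robot south robot robot D S => robot south robot robot small robot D S   [D -> small robot D]
robot south robot robot small robot D S => robot south robot robot small robot small robot D S   [D -> small robot D]
robot south robot robot small robot small robot D S => robot south robot robot small robot small robot small D S   [D -> small D]
robot south robot robot small robot small robot small D S => robot south robot robot small robot small robot small small D S   [D -> small D]
robot south robot robot small robot small robot small small D S => robot south robot robot small robot small robot small small small robot D S   [D -> small robot D]
robot south robot robot small robot small robot small small small robot D S => robot south robot robot small robot small robot small small small robot small D S   [D -> small D]
robot south robot robot small robot small robot small small small robot small D S => robot south robot robot small robot small robot small small small robot small south robot S   [D -> south robot]
robot south robot robot small robot small robot small small small robot small south robot S => robot south robot robot small robot small robot small small small robot small south robot small   [S -> small]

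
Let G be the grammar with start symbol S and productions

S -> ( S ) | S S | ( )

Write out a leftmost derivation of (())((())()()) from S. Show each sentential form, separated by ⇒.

S ⇒ SS   [S -> S S]
SS ⇒ (S)S   [S -> ( S )]
(S)S ⇒ (())S   [S -> ( )]
(())S ⇒ (())(S)   [S -> ( S )]
(())(S) ⇒ (())(SS)   [S -> S S]
(())(SS) ⇒ (())((S)S)   [S -> ( S )]
(())((S)S) ⇒ (())((())S)   [S -> ( )]
(())((())S) ⇒ (())((())SS)   [S -> S S]
(())((())SS) ⇒ (())((())()S)   [S -> ( )]
(())((())()S) ⇒ (())((())()())   [S -> ( )]

S ⇒ SS ⇒ (S)S ⇒ (())S ⇒ (())(S) ⇒ (())(SS) ⇒ (())((S)S) ⇒ (())((())S) ⇒ (())((())SS) ⇒ (())((())()S) ⇒ (())((())()())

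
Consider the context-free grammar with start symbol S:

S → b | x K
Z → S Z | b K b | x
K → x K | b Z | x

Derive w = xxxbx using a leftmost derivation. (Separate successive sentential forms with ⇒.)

S ⇒ xK ⇒ xxK ⇒ xxxK ⇒ xxxbZ ⇒ xxxbx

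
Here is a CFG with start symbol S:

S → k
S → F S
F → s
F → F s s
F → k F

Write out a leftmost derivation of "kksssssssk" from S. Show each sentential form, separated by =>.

S => FS   [S → F S]
FS => FssS   [F → F s s]
FssS => FssssS   [F → F s s]
FssssS => kFssssS   [F → k F]
kFssssS => kkFssssS   [F → k F]
kkFssssS => kkFssssssS   [F → F s s]
kkFssssssS => kksssssssS   [F → s]
kksssssssS => kksssssssk   [S → k]

S=>FS=>FssS=>FssssS=>kFssssS=>kkFssssS=>kkFssssssS=>kksssssssS=>kksssssssk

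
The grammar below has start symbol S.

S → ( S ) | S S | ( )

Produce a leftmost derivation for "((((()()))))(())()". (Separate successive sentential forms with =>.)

S => SS => SSS => (S)SS => ((S))SS => (((S)))SS => ((((S))))SS => ((((SS))))SS => ((((()S))))SS => ((((()()))))SS => ((((()()))))(S)S => ((((()()))))(())S => ((((()()))))(())()

S => SS   [S → S S]
SS => SSS   [S → S S]
SSS => (S)SS   [S → ( S )]
(S)SS => ((S))SS   [S → ( S )]
((S))SS => (((S)))SS   [S → ( S )]
(((S)))SS => ((((S))))SS   [S → ( S )]
((((S))))SS => ((((SS))))SS   [S → S S]
((((SS))))SS => ((((()S))))SS   [S → ( )]
((((()S))))SS => ((((()()))))SS   [S → ( )]
((((()()))))SS => ((((()()))))(S)S   [S → ( S )]
((((()()))))(S)S => ((((()()))))(())S   [S → ( )]
((((()()))))(())S => ((((()()))))(())()   [S → ( )]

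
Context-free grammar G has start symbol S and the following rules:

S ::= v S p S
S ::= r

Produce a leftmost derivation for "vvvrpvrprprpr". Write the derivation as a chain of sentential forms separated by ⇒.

S ⇒ vSpS ⇒ vvSpSpS ⇒ vvvSpSpSpS ⇒ vvvrpSpSpS ⇒ vvvrpvSpSpSpS ⇒ vvvrpvrpSpSpS ⇒ vvvrpvrprpSpS ⇒ vvvrpvrprprpS ⇒ vvvrpvrprprpr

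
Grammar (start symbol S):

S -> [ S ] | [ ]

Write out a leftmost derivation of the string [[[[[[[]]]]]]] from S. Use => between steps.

S => [S] => [[S]] => [[[S]]] => [[[[S]]]] => [[[[[S]]]]] => [[[[[[S]]]]]] => [[[[[[[]]]]]]]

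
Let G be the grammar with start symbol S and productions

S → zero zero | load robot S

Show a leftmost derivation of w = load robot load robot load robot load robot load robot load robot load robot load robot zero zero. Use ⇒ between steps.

S ⇒ load robot S ⇒ load robot load robot S ⇒ load robot load robot load robot S ⇒ load robot load robot load robot load robot S ⇒ load robot load robot load robot load robot load robot S ⇒ load robot load robot load robot load robot load robot load robot S ⇒ load robot load robot load robot load robot load robot load robot load robot S ⇒ load robot load robot load robot load robot load robot load robot load robot load robot S ⇒ load robot load robot load robot load robot load robot load robot load robot load robot zero zero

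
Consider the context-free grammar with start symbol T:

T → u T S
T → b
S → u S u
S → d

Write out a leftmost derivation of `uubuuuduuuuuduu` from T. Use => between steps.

T => uTS   [T → u T S]
uTS => uuTSS   [T → u T S]
uuTSS => uubSS   [T → b]
uubSS => uubuSuS   [S → u S u]
uubuSuS => uubuuSuuS   [S → u S u]
uubuuSuuS => uubuuuSuuuS   [S → u S u]
uubuuuSuuuS => uubuuuduuuS   [S → d]
uubuuuduuuS => uubuuuduuuuSu   [S → u S u]
uubuuuduuuuSu => uubuuuduuuuuSuu   [S → u S u]
uubuuuduuuuuSuu => uubuuuduuuuuduu   [S → d]

T => uTS => uuTSS => uubSS => uubuSuS => uubuuSuuS => uubuuuSuuuS => uubuuuduuuS => uubuuuduuuuSu => uubuuuduuuuuSuu => uubuuuduuuuuduu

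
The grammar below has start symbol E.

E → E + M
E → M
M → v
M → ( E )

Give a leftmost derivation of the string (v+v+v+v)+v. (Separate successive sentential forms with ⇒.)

E ⇒ E+M   [E → E + M]
E+M ⇒ M+M   [E → M]
M+M ⇒ (E)+M   [M → ( E )]
(E)+M ⇒ (E+M)+M   [E → E + M]
(E+M)+M ⇒ (E+M+M)+M   [E → E + M]
(E+M+M)+M ⇒ (E+M+M+M)+M   [E → E + M]
(E+M+M+M)+M ⇒ (M+M+M+M)+M   [E → M]
(M+M+M+M)+M ⇒ (v+M+M+M)+M   [M → v]
(v+M+M+M)+M ⇒ (v+v+M+M)+M   [M → v]
(v+v+M+M)+M ⇒ (v+v+v+M)+M   [M → v]
(v+v+v+M)+M ⇒ (v+v+v+v)+M   [M → v]
(v+v+v+v)+M ⇒ (v+v+v+v)+v   [M → v]

E⇒E+M⇒M+M⇒(E)+M⇒(E+M)+M⇒(E+M+M)+M⇒(E+M+M+M)+M⇒(M+M+M+M)+M⇒(v+M+M+M)+M⇒(v+v+M+M)+M⇒(v+v+v+M)+M⇒(v+v+v+v)+M⇒(v+v+v+v)+v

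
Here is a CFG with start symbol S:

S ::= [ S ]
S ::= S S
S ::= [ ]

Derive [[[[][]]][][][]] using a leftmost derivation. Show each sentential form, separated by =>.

S => [S] => [SS] => [SSS] => [SSSS] => [[S]SSS] => [[[S]]SSS] => [[[SS]]SSS] => [[[[]S]]SSS] => [[[[][]]]SSS] => [[[[][]]][]SS] => [[[[][]]][][]S] => [[[[][]]][][][]]

S => [S]   [S ::= [ S ]]
[S] => [SS]   [S ::= S S]
[SS] => [SSS]   [S ::= S S]
[SSS] => [SSSS]   [S ::= S S]
[SSSS] => [[S]SSS]   [S ::= [ S ]]
[[S]SSS] => [[[S]]SSS]   [S ::= [ S ]]
[[[S]]SSS] => [[[SS]]SSS]   [S ::= S S]
[[[SS]]SSS] => [[[[]S]]SSS]   [S ::= [ ]]
[[[[]S]]SSS] => [[[[][]]]SSS]   [S ::= [ ]]
[[[[][]]]SSS] => [[[[][]]][]SS]   [S ::= [ ]]
[[[[][]]][]SS] => [[[[][]]][][]S]   [S ::= [ ]]
[[[[][]]][][]S] => [[[[][]]][][][]]   [S ::= [ ]]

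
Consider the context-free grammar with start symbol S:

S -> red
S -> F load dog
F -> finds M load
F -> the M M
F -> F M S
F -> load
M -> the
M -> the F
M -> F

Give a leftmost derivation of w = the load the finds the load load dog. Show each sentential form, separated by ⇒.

S ⇒ F load dog ⇒ the M M load dog ⇒ the F M load dog ⇒ the load M load dog ⇒ the load the F load dog ⇒ the load the finds M load load dog ⇒ the load the finds the load load dog

S ⇒ F load dog   [S -> F load dog]
F load dog ⇒ the M M load dog   [F -> the M M]
the M M load dog ⇒ the F M load dog   [M -> F]
the F M load dog ⇒ the load M load dog   [F -> load]
the load M load dog ⇒ the load the F load dog   [M -> the F]
the load the F load dog ⇒ the load the finds M load load dog   [F -> finds M load]
the load the finds M load load dog ⇒ the load the finds the load load dog   [M -> the]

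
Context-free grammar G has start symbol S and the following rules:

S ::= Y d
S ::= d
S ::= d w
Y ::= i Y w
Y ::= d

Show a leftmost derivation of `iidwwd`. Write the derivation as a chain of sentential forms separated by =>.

S => Yd   [S ::= Y d]
Yd => iYwd   [Y ::= i Y w]
iYwd => iiYwwd   [Y ::= i Y w]
iiYwwd => iidwwd   [Y ::= d]

S => Yd => iYwd => iiYwwd => iidwwd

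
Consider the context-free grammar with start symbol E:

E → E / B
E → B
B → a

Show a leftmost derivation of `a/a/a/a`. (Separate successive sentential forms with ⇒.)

E ⇒ E/B ⇒ E/B/B ⇒ E/B/B/B ⇒ B/B/B/B ⇒ a/B/B/B ⇒ a/a/B/B ⇒ a/a/a/B ⇒ a/a/a/a

E ⇒ E/B   [E → E / B]
E/B ⇒ E/B/B   [E → E / B]
E/B/B ⇒ E/B/B/B   [E → E / B]
E/B/B/B ⇒ B/B/B/B   [E → B]
B/B/B/B ⇒ a/B/B/B   [B → a]
a/B/B/B ⇒ a/a/B/B   [B → a]
a/a/B/B ⇒ a/a/a/B   [B → a]
a/a/a/B ⇒ a/a/a/a   [B → a]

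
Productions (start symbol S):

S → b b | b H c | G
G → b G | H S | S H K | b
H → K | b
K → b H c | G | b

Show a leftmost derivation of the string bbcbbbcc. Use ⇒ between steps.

S ⇒ G ⇒ HS ⇒ KS ⇒ bHcS ⇒ bbcS ⇒ bbcbHc ⇒ bbcbKc ⇒ bbcbbHcc ⇒ bbcbbbcc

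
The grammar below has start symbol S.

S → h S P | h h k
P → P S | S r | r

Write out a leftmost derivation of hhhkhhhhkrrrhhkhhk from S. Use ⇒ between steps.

S ⇒ hSP   [S → h S P]
hSP ⇒ hhhkP   [S → h h k]
hhhkP ⇒ hhhkPS   [P → P S]
hhhkPS ⇒ hhhkPSS   [P → P S]
hhhkPSS ⇒ hhhkSrSS   [P → S r]
hhhkSrSS ⇒ hhhkhSPrSS   [S → h S P]
hhhkhSPrSS ⇒ hhhkhhSPPrSS   [S → h S P]
hhhkhhSPPrSS ⇒ hhhkhhhhkPPrSS   [S → h h k]
hhhkhhhhkPPrSS ⇒ hhhkhhhhkrPrSS   [P → r]
hhhkhhhhkrPrSS ⇒ hhhkhhhhkrrrSS   [P → r]
hhhkhhhhkrrrSS ⇒ hhhkhhhhkrrrhhkS   [S → h h k]
hhhkhhhhkrrrhhkS ⇒ hhhkhhhhkrrrhhkhhk   [S → h h k]

S ⇒ hSP ⇒ hhhkP ⇒ hhhkPS ⇒ hhhkPSS ⇒ hhhkSrSS ⇒ hhhkhSPrSS ⇒ hhhkhhSPPrSS ⇒ hhhkhhhhkPPrSS ⇒ hhhkhhhhkrPrSS ⇒ hhhkhhhhkrrrSS ⇒ hhhkhhhhkrrrhhkS ⇒ hhhkhhhhkrrrhhkhhk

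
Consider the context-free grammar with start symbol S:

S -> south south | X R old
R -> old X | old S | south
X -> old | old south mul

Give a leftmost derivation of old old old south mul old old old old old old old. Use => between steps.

S => X R old   [S -> X R old]
X R old => old R old   [X -> old]
old R old => old old S old   [R -> old S]
old old S old => old old X R old old   [S -> X R old]
old old X R old old => old old old south mul R old old   [X -> old south mul]
old old old south mul R old old => old old old south mul old S old old   [R -> old S]
old old old south mul old S old old => old old old south mul old X R old old old   [S -> X R old]
old old old south mul old X R old old old => old old old south mul old old R old old old   [X -> old]
old old old south mul old old R old old old => old old old south mul old old old X old old old   [R -> old X]
old old old south mul old old old X old old old => old old old south mul old old old old old old old   [X -> old]

S => X R old => old R old => old old S old => old old X R old old => old old old south mul R old old => old old old south mul old S old old => old old old south mul old X R old old old => old old old south mul old old R old old old => old old old south mul old old old X old old old => old old old south mul old old old old old old old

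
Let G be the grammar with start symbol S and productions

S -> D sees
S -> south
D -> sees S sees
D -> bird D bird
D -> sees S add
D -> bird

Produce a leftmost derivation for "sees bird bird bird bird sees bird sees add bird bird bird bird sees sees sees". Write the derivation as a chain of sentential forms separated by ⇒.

S ⇒ D sees ⇒ sees S sees sees ⇒ sees D sees sees sees ⇒ sees bird D bird sees sees sees ⇒ sees bird bird D bird bird sees sees sees ⇒ sees bird bird bird D bird bird bird sees sees sees ⇒ sees bird bird bird bird D bird bird bird bird sees sees sees ⇒ sees bird bird bird bird sees S add bird bird bird bird sees sees sees ⇒ sees bird bird bird bird sees D sees add bird bird bird bird sees sees sees ⇒ sees bird bird bird bird sees bird sees add bird bird bird bird sees sees sees

S ⇒ D sees   [S -> D sees]
D sees ⇒ sees S sees sees   [D -> sees S sees]
sees S sees sees ⇒ sees D sees sees sees   [S -> D sees]
sees D sees sees sees ⇒ sees bird D bird sees sees sees   [D -> bird D bird]
sees bird D bird sees sees sees ⇒ sees bird bird D bird bird sees sees sees   [D -> bird D bird]
sees bird bird D bird bird sees sees sees ⇒ sees bird bird bird D bird bird bird sees sees sees   [D -> bird D bird]
sees bird bird bird D bird bird bird sees sees sees ⇒ sees bird bird bird bird D bird bird bird bird sees sees sees   [D -> bird D bird]
sees bird bird bird bird D bird bird bird bird sees sees sees ⇒ sees bird bird bird bird sees S add bird bird bird bird sees sees sees   [D -> sees S add]
sees bird bird bird bird sees S add bird bird bird bird sees sees sees ⇒ sees bird bird bird bird sees D sees add bird bird bird bird sees sees sees   [S -> D sees]
sees bird bird bird bird sees D sees add bird bird bird bird sees sees sees ⇒ sees bird bird bird bird sees bird sees add bird bird bird bird sees sees sees   [D -> bird]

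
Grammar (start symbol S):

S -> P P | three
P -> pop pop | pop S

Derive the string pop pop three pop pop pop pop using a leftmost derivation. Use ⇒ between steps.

S ⇒ P P ⇒ pop S P ⇒ pop P P P ⇒ pop pop S P P ⇒ pop pop three P P ⇒ pop pop three pop pop P ⇒ pop pop three pop pop pop pop

S ⇒ P P   [S -> P P]
P P ⇒ pop S P   [P -> pop S]
pop S P ⇒ pop P P P   [S -> P P]
pop P P P ⇒ pop pop S P P   [P -> pop S]
pop pop S P P ⇒ pop pop three P P   [S -> three]
pop pop three P P ⇒ pop pop three pop pop P   [P -> pop pop]
pop pop three pop pop P ⇒ pop pop three pop pop pop pop   [P -> pop pop]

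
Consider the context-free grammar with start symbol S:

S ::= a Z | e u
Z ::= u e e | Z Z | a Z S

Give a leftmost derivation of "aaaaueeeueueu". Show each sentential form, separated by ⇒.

S ⇒ aZ ⇒ aaZS ⇒ aaaZSS ⇒ aaaaZSSS ⇒ aaaaueeSSS ⇒ aaaaueeeuSS ⇒ aaaaueeeueuS ⇒ aaaaueeeueueu

S ⇒ aZ   [S ::= a Z]
aZ ⇒ aaZS   [Z ::= a Z S]
aaZS ⇒ aaaZSS   [Z ::= a Z S]
aaaZSS ⇒ aaaaZSSS   [Z ::= a Z S]
aaaaZSSS ⇒ aaaaueeSSS   [Z ::= u e e]
aaaaueeSSS ⇒ aaaaueeeuSS   [S ::= e u]
aaaaueeeuSS ⇒ aaaaueeeueuS   [S ::= e u]
aaaaueeeueuS ⇒ aaaaueeeueueu   [S ::= e u]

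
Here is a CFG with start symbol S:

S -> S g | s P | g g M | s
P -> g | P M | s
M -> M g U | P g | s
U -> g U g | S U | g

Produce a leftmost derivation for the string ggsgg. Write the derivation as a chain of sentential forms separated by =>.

S => Sg => Sgg => ggMgg => ggsgg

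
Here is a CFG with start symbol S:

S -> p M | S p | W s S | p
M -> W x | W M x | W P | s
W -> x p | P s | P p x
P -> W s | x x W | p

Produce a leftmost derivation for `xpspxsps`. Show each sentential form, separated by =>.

S=>WsS=>PpxsS=>WspxsS=>xpspxsS=>xpspxspM=>xpspxsps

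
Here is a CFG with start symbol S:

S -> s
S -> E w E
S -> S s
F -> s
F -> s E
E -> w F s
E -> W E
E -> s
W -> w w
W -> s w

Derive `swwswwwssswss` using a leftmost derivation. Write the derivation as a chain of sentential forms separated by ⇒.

S ⇒ Ss ⇒ EwEs ⇒ WEwEs ⇒ swEwEs ⇒ swwFswEs ⇒ swwsEswEs ⇒ swwsWEswEs ⇒ swwswwEswEs ⇒ swwswwwFsswEs ⇒ swwswwwssswEs ⇒ swwswwwssswss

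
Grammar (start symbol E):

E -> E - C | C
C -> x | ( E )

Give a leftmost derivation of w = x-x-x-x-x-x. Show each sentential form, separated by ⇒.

E ⇒ E-C ⇒ E-C-C ⇒ E-C-C-C ⇒ E-C-C-C-C ⇒ E-C-C-C-C-C ⇒ C-C-C-C-C-C ⇒ x-C-C-C-C-C ⇒ x-x-C-C-C-C ⇒ x-x-x-C-C-C ⇒ x-x-x-x-C-C ⇒ x-x-x-x-x-C ⇒ x-x-x-x-x-x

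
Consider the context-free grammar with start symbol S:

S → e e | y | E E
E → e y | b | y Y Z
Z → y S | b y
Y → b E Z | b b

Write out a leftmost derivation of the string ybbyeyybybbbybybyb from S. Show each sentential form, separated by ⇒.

S ⇒ EE ⇒ yYZE ⇒ ybbZE ⇒ ybbySE ⇒ ybbyEEE ⇒ ybbyeyEE ⇒ ybbyeyyYZE ⇒ ybbyeyybEZZE ⇒ ybbyeyybyYZZZE ⇒ ybbyeyybybbZZZE ⇒ ybbyeyybybbbyZZE ⇒ ybbyeyybybbbybyZE ⇒ ybbyeyybybbbybybyE ⇒ ybbyeyybybbbybybyb

S ⇒ EE   [S → E E]
EE ⇒ yYZE   [E → y Y Z]
yYZE ⇒ ybbZE   [Y → b b]
ybbZE ⇒ ybbySE   [Z → y S]
ybbySE ⇒ ybbyEEE   [S → E E]
ybbyEEE ⇒ ybbyeyEE   [E → e y]
ybbyeyEE ⇒ ybbyeyyYZE   [E → y Y Z]
ybbyeyyYZE ⇒ ybbyeyybEZZE   [Y → b E Z]
ybbyeyybEZZE ⇒ ybbyeyybyYZZZE   [E → y Y Z]
ybbyeyybyYZZZE ⇒ ybbyeyybybbZZZE   [Y → b b]
ybbyeyybybbZZZE ⇒ ybbyeyybybbbyZZE   [Z → b y]
ybbyeyybybbbyZZE ⇒ ybbyeyybybbbybyZE   [Z → b y]
ybbyeyybybbbybyZE ⇒ ybbyeyybybbbybybyE   [Z → b y]
ybbyeyybybbbybybyE ⇒ ybbyeyybybbbybybyb   [E → b]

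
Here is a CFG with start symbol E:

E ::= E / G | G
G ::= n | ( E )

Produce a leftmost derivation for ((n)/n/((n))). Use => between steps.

E => G   [E ::= G]
G => (E)   [G ::= ( E )]
(E) => (E/G)   [E ::= E / G]
(E/G) => (E/G/G)   [E ::= E / G]
(E/G/G) => (G/G/G)   [E ::= G]
(G/G/G) => ((E)/G/G)   [G ::= ( E )]
((E)/G/G) => ((G)/G/G)   [E ::= G]
((G)/G/G) => ((n)/G/G)   [G ::= n]
((n)/G/G) => ((n)/n/G)   [G ::= n]
((n)/n/G) => ((n)/n/(E))   [G ::= ( E )]
((n)/n/(E)) => ((n)/n/(G))   [E ::= G]
((n)/n/(G)) => ((n)/n/((E)))   [G ::= ( E )]
((n)/n/((E))) => ((n)/n/((G)))   [E ::= G]
((n)/n/((G))) => ((n)/n/((n)))   [G ::= n]

E => G => (E) => (E/G) => (E/G/G) => (G/G/G) => ((E)/G/G) => ((G)/G/G) => ((n)/G/G) => ((n)/n/G) => ((n)/n/(E)) => ((n)/n/(G)) => ((n)/n/((E))) => ((n)/n/((G))) => ((n)/n/((n)))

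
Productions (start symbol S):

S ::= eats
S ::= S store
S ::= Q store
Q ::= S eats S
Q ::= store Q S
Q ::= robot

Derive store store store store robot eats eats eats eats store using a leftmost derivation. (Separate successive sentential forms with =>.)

S => Q store => store Q S store => store store Q S S store => store store store Q S S S store => store store store store Q S S S S store => store store store store robot S S S S store => store store store store robot eats S S S store => store store store store robot eats eats S S store => store store store store robot eats eats eats S store => store store store store robot eats eats eats eats store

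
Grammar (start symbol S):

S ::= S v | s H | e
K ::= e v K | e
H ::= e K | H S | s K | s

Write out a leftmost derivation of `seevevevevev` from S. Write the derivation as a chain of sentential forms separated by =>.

S => Sv   [S ::= S v]
Sv => sHv   [S ::= s H]
sHv => seKv   [H ::= e K]
seKv => seevKv   [K ::= e v K]
seevKv => seevevKv   [K ::= e v K]
seevevKv => seevevevKv   [K ::= e v K]
seevevevKv => seevevevevKv   [K ::= e v K]
seevevevevKv => seevevevevev   [K ::= e]

S => Sv => sHv => seKv => seevKv => seevevKv => seevevevKv => seevevevevKv => seevevevevev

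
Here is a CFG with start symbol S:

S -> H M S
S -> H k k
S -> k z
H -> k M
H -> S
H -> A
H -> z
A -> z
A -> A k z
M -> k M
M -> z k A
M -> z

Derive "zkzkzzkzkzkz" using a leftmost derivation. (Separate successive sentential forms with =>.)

S=>HMS=>AMS=>AkzMS=>AkzkzMS=>zkzkzMS=>zkzkzzkAS=>zkzkzzkAkzS=>zkzkzzkzkzS=>zkzkzzkzkzkz

S => HMS   [S -> H M S]
HMS => AMS   [H -> A]
AMS => AkzMS   [A -> A k z]
AkzMS => AkzkzMS   [A -> A k z]
AkzkzMS => zkzkzMS   [A -> z]
zkzkzMS => zkzkzzkAS   [M -> z k A]
zkzkzzkAS => zkzkzzkAkzS   [A -> A k z]
zkzkzzkAkzS => zkzkzzkzkzS   [A -> z]
zkzkzzkzkzS => zkzkzzkzkzkz   [S -> k z]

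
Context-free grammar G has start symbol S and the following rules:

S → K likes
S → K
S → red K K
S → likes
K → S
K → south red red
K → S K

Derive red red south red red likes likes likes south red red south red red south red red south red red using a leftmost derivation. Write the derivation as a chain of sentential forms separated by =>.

S => red K K => red S K K => red red K K K K => red red S K K K K => red red K likes K K K K => red red S likes K K K K => red red K likes likes K K K K => red red S likes likes K K K K => red red K likes likes likes K K K K => red red south red red likes likes likes K K K K => red red south red red likes likes likes south red red K K K => red red south red red likes likes likes south red red south red red K K => red red south red red likes likes likes south red red south red red south red red K => red red south red red likes likes likes south red red south red red south red red south red red

S => red K K   [S → red K K]
red K K => red S K K   [K → S K]
red S K K => red red K K K K   [S → red K K]
red red K K K K => red red S K K K K   [K → S K]
red red S K K K K => red red K likes K K K K   [S → K likes]
red red K likes K K K K => red red S likes K K K K   [K → S]
red red S likes K K K K => red red K likes likes K K K K   [S → K likes]
red red K likes likes K K K K => red red S likes likes K K K K   [K → S]
red red S likes likes K K K K => red red K likes likes likes K K K K   [S → K likes]
red red K likes likes likes K K K K => red red south red red likes likes likes K K K K   [K → south red red]
red red south red red likes likes likes K K K K => red red south red red likes likes likes south red red K K K   [K → south red red]
red red south red red likes likes likes south red red K K K => red red south red red likes likes likes south red red south red red K K   [K → south red red]
red red south red red likes likes likes south red red south red red K K => red red south red red likes likes likes south red red south red red south red red K   [K → south red red]
red red south red red likes likes likes south red red south red red south red red K => red red south red red likes likes likes south red red south red red south red red south red red   [K → south red red]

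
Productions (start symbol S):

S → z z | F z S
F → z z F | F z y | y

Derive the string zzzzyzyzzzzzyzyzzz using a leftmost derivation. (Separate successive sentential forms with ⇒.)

S ⇒ FzS   [S → F z S]
FzS ⇒ FzyzS   [F → F z y]
FzyzS ⇒ zzFzyzS   [F → z z F]
zzFzyzS ⇒ zzzzFzyzS   [F → z z F]
zzzzFzyzS ⇒ zzzzyzyzS   [F → y]
zzzzyzyzS ⇒ zzzzyzyzFzS   [S → F z S]
zzzzyzyzFzS ⇒ zzzzyzyzzzFzS   [F → z z F]
zzzzyzyzzzFzS ⇒ zzzzyzyzzzFzyzS   [F → F z y]
zzzzyzyzzzFzyzS ⇒ zzzzyzyzzzzzFzyzS   [F → z z F]
zzzzyzyzzzzzFzyzS ⇒ zzzzyzyzzzzzyzyzS   [F → y]
zzzzyzyzzzzzyzyzS ⇒ zzzzyzyzzzzzyzyzzz   [S → z z]

S ⇒ FzS ⇒ FzyzS ⇒ zzFzyzS ⇒ zzzzFzyzS ⇒ zzzzyzyzS ⇒ zzzzyzyzFzS ⇒ zzzzyzyzzzFzS ⇒ zzzzyzyzzzFzyzS ⇒ zzzzyzyzzzzzFzyzS ⇒ zzzzyzyzzzzzyzyzS ⇒ zzzzyzyzzzzzyzyzzz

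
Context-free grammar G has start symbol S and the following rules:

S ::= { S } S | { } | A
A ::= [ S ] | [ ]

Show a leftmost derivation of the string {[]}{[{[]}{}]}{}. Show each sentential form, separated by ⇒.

S⇒{S}S⇒{A}S⇒{[]}S⇒{[]}{S}S⇒{[]}{A}S⇒{[]}{[S]}S⇒{[]}{[{S}S]}S⇒{[]}{[{A}S]}S⇒{[]}{[{[]}S]}S⇒{[]}{[{[]}{}]}S⇒{[]}{[{[]}{}]}{}

S ⇒ {S}S   [S ::= { S } S]
{S}S ⇒ {A}S   [S ::= A]
{A}S ⇒ {[]}S   [A ::= [ ]]
{[]}S ⇒ {[]}{S}S   [S ::= { S } S]
{[]}{S}S ⇒ {[]}{A}S   [S ::= A]
{[]}{A}S ⇒ {[]}{[S]}S   [A ::= [ S ]]
{[]}{[S]}S ⇒ {[]}{[{S}S]}S   [S ::= { S } S]
{[]}{[{S}S]}S ⇒ {[]}{[{A}S]}S   [S ::= A]
{[]}{[{A}S]}S ⇒ {[]}{[{[]}S]}S   [A ::= [ ]]
{[]}{[{[]}S]}S ⇒ {[]}{[{[]}{}]}S   [S ::= { }]
{[]}{[{[]}{}]}S ⇒ {[]}{[{[]}{}]}{}   [S ::= { }]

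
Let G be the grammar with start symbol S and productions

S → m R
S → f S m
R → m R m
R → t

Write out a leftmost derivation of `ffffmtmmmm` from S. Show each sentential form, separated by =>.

S=>fSm=>ffSmm=>fffSmmm=>ffffSmmmm=>ffffmRmmmm=>ffffmtmmmm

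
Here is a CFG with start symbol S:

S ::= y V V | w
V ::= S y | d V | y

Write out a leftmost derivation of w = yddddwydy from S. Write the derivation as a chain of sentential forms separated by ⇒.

S⇒yVV⇒ydVV⇒yddVV⇒ydddVV⇒yddddVV⇒yddddSyV⇒yddddwyV⇒yddddwydV⇒yddddwydy

S ⇒ yVV   [S ::= y V V]
yVV ⇒ ydVV   [V ::= d V]
ydVV ⇒ yddVV   [V ::= d V]
yddVV ⇒ ydddVV   [V ::= d V]
ydddVV ⇒ yddddVV   [V ::= d V]
yddddVV ⇒ yddddSyV   [V ::= S y]
yddddSyV ⇒ yddddwyV   [S ::= w]
yddddwyV ⇒ yddddwydV   [V ::= d V]
yddddwydV ⇒ yddddwydy   [V ::= y]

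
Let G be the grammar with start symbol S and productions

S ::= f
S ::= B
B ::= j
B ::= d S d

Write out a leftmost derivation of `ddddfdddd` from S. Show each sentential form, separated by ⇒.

S ⇒ B ⇒ dSd ⇒ dBd ⇒ ddSdd ⇒ ddBdd ⇒ dddSddd ⇒ dddBddd ⇒ ddddSdddd ⇒ ddddfdddd

S ⇒ B   [S ::= B]
B ⇒ dSd   [B ::= d S d]
dSd ⇒ dBd   [S ::= B]
dBd ⇒ ddSdd   [B ::= d S d]
ddSdd ⇒ ddBdd   [S ::= B]
ddBdd ⇒ dddSddd   [B ::= d S d]
dddSddd ⇒ dddBddd   [S ::= B]
dddBddd ⇒ ddddSdddd   [B ::= d S d]
ddddSdddd ⇒ ddddfdddd   [S ::= f]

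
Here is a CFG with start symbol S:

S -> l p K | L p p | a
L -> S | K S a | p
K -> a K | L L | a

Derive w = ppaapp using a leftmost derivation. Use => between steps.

S => Lpp   [S -> L p p]
Lpp => KSapp   [L -> K S a]
KSapp => LLSapp   [K -> L L]
LLSapp => pLSapp   [L -> p]
pLSapp => ppSapp   [L -> p]
ppSapp => ppaapp   [S -> a]

S => Lpp => KSapp => LLSapp => pLSapp => ppSapp => ppaapp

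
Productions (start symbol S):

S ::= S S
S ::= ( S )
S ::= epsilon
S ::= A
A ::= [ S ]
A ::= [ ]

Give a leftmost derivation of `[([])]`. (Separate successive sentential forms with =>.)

S => A   [S ::= A]
A => [S]   [A ::= [ S ]]
[S] => [(S)]   [S ::= ( S )]
[(S)] => [(A)]   [S ::= A]
[(A)] => [([S])]   [A ::= [ S ]]
[([S])] => [([])]   [S ::= epsilon]

S => A => [S] => [(S)] => [(A)] => [([S])] => [([])]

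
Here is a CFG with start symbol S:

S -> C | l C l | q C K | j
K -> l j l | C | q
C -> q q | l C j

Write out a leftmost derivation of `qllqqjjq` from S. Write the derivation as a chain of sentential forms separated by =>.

S=>qCK=>qlCjK=>qllCjjK=>qllqqjjK=>qllqqjjq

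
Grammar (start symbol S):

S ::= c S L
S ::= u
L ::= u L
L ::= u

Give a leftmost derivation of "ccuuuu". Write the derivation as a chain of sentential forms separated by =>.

S=>cSL=>ccSLL=>ccuLL=>ccuuLL=>ccuuuL=>ccuuuu

S => cSL   [S ::= c S L]
cSL => ccSLL   [S ::= c S L]
ccSLL => ccuLL   [S ::= u]
ccuLL => ccuuLL   [L ::= u L]
ccuuLL => ccuuuL   [L ::= u]
ccuuuL => ccuuuu   [L ::= u]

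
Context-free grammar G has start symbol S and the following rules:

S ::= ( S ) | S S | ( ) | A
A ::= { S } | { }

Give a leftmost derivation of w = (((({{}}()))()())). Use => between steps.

S => (S) => ((S)) => ((SS)) => ((SSS)) => (((S)SS)) => ((((S))SS)) => ((((SS))SS)) => ((((AS))SS)) => (((({S}S))SS)) => (((({A}S))SS)) => (((({{}}S))SS)) => (((({{}}()))SS)) => (((({{}}()))()S)) => (((({{}}()))()()))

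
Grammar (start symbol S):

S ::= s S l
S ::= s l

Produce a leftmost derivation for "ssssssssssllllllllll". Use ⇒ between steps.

S⇒sSl⇒ssSll⇒sssSlll⇒ssssSllll⇒sssssSlllll⇒ssssssSllllll⇒sssssssSlllllll⇒ssssssssSllllllll⇒sssssssssSlllllllll⇒ssssssssssllllllllll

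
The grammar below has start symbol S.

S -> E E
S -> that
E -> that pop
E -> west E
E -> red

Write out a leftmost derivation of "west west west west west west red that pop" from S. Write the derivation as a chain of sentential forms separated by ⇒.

S ⇒ E E   [S -> E E]
E E ⇒ west E E   [E -> west E]
west E E ⇒ west west E E   [E -> west E]
west west E E ⇒ west west west E E   [E -> west E]
west west west E E ⇒ west west west west E E   [E -> west E]
west west west west E E ⇒ west west west west west E E   [E -> west E]
west west west west west E E ⇒ west west west west west west E E   [E -> west E]
west west west west west west E E ⇒ west west west west west west red E   [E -> red]
west west west west west west red E ⇒ west west west west west west red that pop   [E -> that pop]

S ⇒ E E ⇒ west E E ⇒ west west E E ⇒ west west west E E ⇒ west west west west E E ⇒ west west west west west E E ⇒ west west west west west west E E ⇒ west west west west west west red E ⇒ west west west west west west red that pop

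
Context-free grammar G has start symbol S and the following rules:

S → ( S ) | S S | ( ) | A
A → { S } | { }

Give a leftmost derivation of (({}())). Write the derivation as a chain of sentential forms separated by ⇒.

S ⇒ (S) ⇒ ((S)) ⇒ ((SS)) ⇒ ((AS)) ⇒ (({}S)) ⇒ (({}()))

S ⇒ (S)   [S → ( S )]
(S) ⇒ ((S))   [S → ( S )]
((S)) ⇒ ((SS))   [S → S S]
((SS)) ⇒ ((AS))   [S → A]
((AS)) ⇒ (({}S))   [A → { }]
(({}S)) ⇒ (({}()))   [S → ( )]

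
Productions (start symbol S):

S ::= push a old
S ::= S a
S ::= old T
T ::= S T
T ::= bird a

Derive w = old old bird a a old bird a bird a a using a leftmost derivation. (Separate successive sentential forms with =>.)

S => S a => old T a => old S T a => old S a T a => old old T a T a => old old bird a a T a => old old bird a a S T a => old old bird a a old T T a => old old bird a a old bird a T a => old old bird a a old bird a bird a a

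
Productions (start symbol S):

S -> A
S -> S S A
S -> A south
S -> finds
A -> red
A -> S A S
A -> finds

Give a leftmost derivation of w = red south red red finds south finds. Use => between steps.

S => S S A => A south S A => red south S A => red south A south A => red south S A S south A => red south A A S south A => red south red A S south A => red south red red S south A => red south red red finds south A => red south red red finds south finds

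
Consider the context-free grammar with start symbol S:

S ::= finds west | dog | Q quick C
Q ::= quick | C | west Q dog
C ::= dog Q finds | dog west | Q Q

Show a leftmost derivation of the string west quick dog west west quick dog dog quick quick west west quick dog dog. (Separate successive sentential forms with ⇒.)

S ⇒ Q quick C ⇒ C quick C ⇒ Q Q quick C ⇒ west Q dog Q quick C ⇒ west quick dog Q quick C ⇒ west quick dog west Q dog quick C ⇒ west quick dog west west Q dog dog quick C ⇒ west quick dog west west quick dog dog quick C ⇒ west quick dog west west quick dog dog quick Q Q ⇒ west quick dog west west quick dog dog quick quick Q ⇒ west quick dog west west quick dog dog quick quick west Q dog ⇒ west quick dog west west quick dog dog quick quick west west Q dog dog ⇒ west quick dog west west quick dog dog quick quick west west quick dog dog

S ⇒ Q quick C   [S ::= Q quick C]
Q quick C ⇒ C quick C   [Q ::= C]
C quick C ⇒ Q Q quick C   [C ::= Q Q]
Q Q quick C ⇒ west Q dog Q quick C   [Q ::= west Q dog]
west Q dog Q quick C ⇒ west quick dog Q quick C   [Q ::= quick]
west quick dog Q quick C ⇒ west quick dog west Q dog quick C   [Q ::= west Q dog]
west quick dog west Q dog quick C ⇒ west quick dog west west Q dog dog quick C   [Q ::= west Q dog]
west quick dog west west Q dog dog quick C ⇒ west quick dog west west quick dog dog quick C   [Q ::= quick]
west quick dog west west quick dog dog quick C ⇒ west quick dog west west quick dog dog quick Q Q   [C ::= Q Q]
west quick dog west west quick dog dog quick Q Q ⇒ west quick dog west west quick dog dog quick quick Q   [Q ::= quick]
west quick dog west west quick dog dog quick quick Q ⇒ west quick dog west west quick dog dog quick quick west Q dog   [Q ::= west Q dog]
west quick dog west west quick dog dog quick quick west Q dog ⇒ west quick dog west west quick dog dog quick quick west west Q dog dog   [Q ::= west Q dog]
west quick dog west west quick dog dog quick quick west west Q dog dog ⇒ west quick dog west west quick dog dog quick quick west west quick dog dog   [Q ::= quick]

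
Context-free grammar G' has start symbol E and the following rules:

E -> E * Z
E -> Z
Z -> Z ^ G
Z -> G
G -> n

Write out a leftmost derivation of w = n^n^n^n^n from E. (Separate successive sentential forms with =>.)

E => Z   [E -> Z]
Z => Z^G   [Z -> Z ^ G]
Z^G => Z^G^G   [Z -> Z ^ G]
Z^G^G => Z^G^G^G   [Z -> Z ^ G]
Z^G^G^G => Z^G^G^G^G   [Z -> Z ^ G]
Z^G^G^G^G => G^G^G^G^G   [Z -> G]
G^G^G^G^G => n^G^G^G^G   [G -> n]
n^G^G^G^G => n^n^G^G^G   [G -> n]
n^n^G^G^G => n^n^n^G^G   [G -> n]
n^n^n^G^G => n^n^n^n^G   [G -> n]
n^n^n^n^G => n^n^n^n^n   [G -> n]

E=>Z=>Z^G=>Z^G^G=>Z^G^G^G=>Z^G^G^G^G=>G^G^G^G^G=>n^G^G^G^G=>n^n^G^G^G=>n^n^n^G^G=>n^n^n^n^G=>n^n^n^n^n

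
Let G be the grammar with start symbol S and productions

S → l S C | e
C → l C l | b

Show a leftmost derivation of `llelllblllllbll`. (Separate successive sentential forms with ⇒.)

S ⇒ lSC   [S → l S C]
lSC ⇒ llSCC   [S → l S C]
llSCC ⇒ lleCC   [S → e]
lleCC ⇒ llelClC   [C → l C l]
llelClC ⇒ llellCllC   [C → l C l]
llellCllC ⇒ llelllClllC   [C → l C l]
llelllClllC ⇒ llelllblllC   [C → b]
llelllblllC ⇒ llelllbllllCl   [C → l C l]
llelllbllllCl ⇒ llelllblllllCll   [C → l C l]
llelllblllllCll ⇒ llelllblllllbll   [C → b]

S ⇒ lSC ⇒ llSCC ⇒ lleCC ⇒ llelClC ⇒ llellCllC ⇒ llelllClllC ⇒ llelllblllC ⇒ llelllbllllCl ⇒ llelllblllllCll ⇒ llelllblllllbll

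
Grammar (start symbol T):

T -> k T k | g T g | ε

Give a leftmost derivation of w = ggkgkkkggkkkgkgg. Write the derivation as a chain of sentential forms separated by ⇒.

T ⇒ gTg ⇒ ggTgg ⇒ ggkTkgg ⇒ ggkgTgkgg ⇒ ggkgkTkgkgg ⇒ ggkgkkTkkgkgg ⇒ ggkgkkkTkkkgkgg ⇒ ggkgkkkgTgkkkgkgg ⇒ ggkgkkkggkkkgkgg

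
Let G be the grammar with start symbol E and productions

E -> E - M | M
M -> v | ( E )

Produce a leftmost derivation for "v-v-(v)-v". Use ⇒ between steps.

E⇒E-M⇒E-M-M⇒E-M-M-M⇒M-M-M-M⇒v-M-M-M⇒v-v-M-M⇒v-v-(E)-M⇒v-v-(M)-M⇒v-v-(v)-M⇒v-v-(v)-v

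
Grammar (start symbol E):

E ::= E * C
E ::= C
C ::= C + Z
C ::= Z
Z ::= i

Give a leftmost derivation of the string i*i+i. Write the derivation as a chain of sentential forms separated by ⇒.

E ⇒ E*C ⇒ C*C ⇒ Z*C ⇒ i*C ⇒ i*C+Z ⇒ i*Z+Z ⇒ i*i+Z ⇒ i*i+i

E ⇒ E*C   [E ::= E * C]
E*C ⇒ C*C   [E ::= C]
C*C ⇒ Z*C   [C ::= Z]
Z*C ⇒ i*C   [Z ::= i]
i*C ⇒ i*C+Z   [C ::= C + Z]
i*C+Z ⇒ i*Z+Z   [C ::= Z]
i*Z+Z ⇒ i*i+Z   [Z ::= i]
i*i+Z ⇒ i*i+i   [Z ::= i]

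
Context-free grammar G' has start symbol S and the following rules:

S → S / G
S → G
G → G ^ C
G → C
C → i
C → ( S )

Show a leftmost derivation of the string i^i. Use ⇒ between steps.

S ⇒ G   [S → G]
G ⇒ G^C   [G → G ^ C]
G^C ⇒ C^C   [G → C]
C^C ⇒ i^C   [C → i]
i^C ⇒ i^i   [C → i]

S ⇒ G ⇒ G^C ⇒ C^C ⇒ i^C ⇒ i^i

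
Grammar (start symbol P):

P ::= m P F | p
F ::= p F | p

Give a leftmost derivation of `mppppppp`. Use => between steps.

P => mPF   [P ::= m P F]
mPF => mpF   [P ::= p]
mpF => mppF   [F ::= p F]
mppF => mpppF   [F ::= p F]
mpppF => mppppF   [F ::= p F]
mppppF => mpppppF   [F ::= p F]
mpppppF => mppppppF   [F ::= p F]
mppppppF => mppppppp   [F ::= p]

P => mPF => mpF => mppF => mpppF => mppppF => mpppppF => mppppppF => mppppppp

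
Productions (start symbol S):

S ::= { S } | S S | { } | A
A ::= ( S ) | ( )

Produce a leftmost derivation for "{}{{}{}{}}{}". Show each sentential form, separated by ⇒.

S⇒SS⇒{}S⇒{}SS⇒{}{S}S⇒{}{SS}S⇒{}{SSS}S⇒{}{{}SS}S⇒{}{{}{}S}S⇒{}{{}{}{}}S⇒{}{{}{}{}}{}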